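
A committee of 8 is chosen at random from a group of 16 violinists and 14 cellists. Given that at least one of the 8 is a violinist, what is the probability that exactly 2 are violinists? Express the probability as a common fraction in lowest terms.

4620/74999

Work in counts. Selections with at least one violinist: C(30,8) − C(14,8) = 5852925 − 3003 = 5849922.
Of those, selections where exactly 2 are violinists: C(16,2)·C(14,6) = 120·3003 = 360360.
Conditional probability = 360360/5849922 = 4620/74999.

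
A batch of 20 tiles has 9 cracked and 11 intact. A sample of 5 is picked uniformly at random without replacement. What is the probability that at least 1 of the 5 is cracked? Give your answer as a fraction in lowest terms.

2507/2584

Total selections: C(20,5) = 15504.
Favorable selections (at least 1 cracked): C(9,1)·C(11,4) + C(9,2)·C(11,3) + C(9,3)·C(11,2) + C(9,4)·C(11,1) + C(9,5)·C(11,0) = 2970 + 5940 + 4620 + 1386 + 126 = 15042.
Probability = 15042/15504 = 2507/2584.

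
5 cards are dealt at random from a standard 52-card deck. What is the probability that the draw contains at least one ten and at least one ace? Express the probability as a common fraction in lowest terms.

6509/64974

There are C(52,5) = 2598960 possible draws.
By inclusion-exclusion on the complements, draws missing all tens or all aces: C(48,5) + C(48,5) − C(44,5) = 1712304 + 1712304 − 1086008 = 2338600.
So draws with at least one of each: 2598960 − 2338600 = 260360, probability 260360/2598960 = 6509/64974.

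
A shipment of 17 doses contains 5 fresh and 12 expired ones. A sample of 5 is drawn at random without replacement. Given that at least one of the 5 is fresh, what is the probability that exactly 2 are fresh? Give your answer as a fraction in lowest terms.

550/1349

Work in counts. Selections with at least one fresh: C(17,5) − C(12,5) = 6188 − 792 = 5396.
Of those, selections where exactly 2 are fresh: C(5,2)·C(12,3) = 10·220 = 2200.
Conditional probability = 2200/5396 = 550/1349.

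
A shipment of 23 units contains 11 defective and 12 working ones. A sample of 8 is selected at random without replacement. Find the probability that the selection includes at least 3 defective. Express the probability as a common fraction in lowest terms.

767/874

Total selections: C(23,8) = 490314.
Count the complement (fewer than 3 defective): C(11,0)·C(12,8) + C(11,1)·C(12,7) + C(11,2)·C(12,6) = 495 + 8712 + 50820 = 60027.
Probability = 1 − 60027/490314 = 430287/490314 = 767/874.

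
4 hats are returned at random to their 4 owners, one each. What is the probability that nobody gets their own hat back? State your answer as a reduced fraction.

3/8

There are 4! = 24 assignments.
By inclusion-exclusion, assignments with no fixed points: C(4,0)·4! − C(4,1)·3! + C(4,2)·2! − C(4,3)·1! + C(4,4)·0! = 9.
Probability = 9/24 = 3/8.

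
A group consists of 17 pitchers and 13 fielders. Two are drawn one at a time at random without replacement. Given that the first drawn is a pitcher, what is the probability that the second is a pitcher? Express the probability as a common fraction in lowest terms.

After removing one pitcher, 29 remain: 16 pitchers and 13 fielders.
So the probability the next is a pitcher is 16/29.

16/29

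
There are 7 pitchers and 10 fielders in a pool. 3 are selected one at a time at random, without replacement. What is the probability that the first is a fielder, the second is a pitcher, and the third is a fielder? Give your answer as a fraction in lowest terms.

21/136

Multiply the conditional probabilities at each draw: 10/17 · 7/16 · 9/15 = 630/4080 = 21/136.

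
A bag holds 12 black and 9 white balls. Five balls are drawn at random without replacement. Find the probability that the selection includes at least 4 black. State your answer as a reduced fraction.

There are C(21,5) = 20349 ways to choose the 5.
Favorable selections (at least 4 black): C(12,4)·C(9,1) + C(12,5)·C(9,0) = 4455 + 792 = 5247.
Probability = 5247/20349 = 583/2261.

583/2261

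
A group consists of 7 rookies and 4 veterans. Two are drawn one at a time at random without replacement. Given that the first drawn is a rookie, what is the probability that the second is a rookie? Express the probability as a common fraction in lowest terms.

After removing one rookie, 10 remain: 6 rookies and 4 veterans.
So the probability the next is a rookie is 6/10 = 3/5.

3/5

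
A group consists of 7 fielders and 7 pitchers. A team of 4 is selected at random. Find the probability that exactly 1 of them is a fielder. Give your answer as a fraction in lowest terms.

The sample space is all 4-subsets of the 14: C(14,4) = 1001.
Selections with exactly 1 fielder: choose 1 of the 7 fielders and 3 of the 7 pitchers, C(7,1)·C(7,3) = 7·35 = 245.
Probability = 245/1001 = 35/143.

35/143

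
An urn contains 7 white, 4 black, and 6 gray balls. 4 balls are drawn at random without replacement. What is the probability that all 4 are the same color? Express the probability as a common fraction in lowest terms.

3/140

There are C(17,4) = 2380 ways to draw 4 balls.
All same color: C(7,4) + C(4,4) + C(6,4) = 35 + 1 + 15 = 51.
Probability = 51/2380 = 3/140.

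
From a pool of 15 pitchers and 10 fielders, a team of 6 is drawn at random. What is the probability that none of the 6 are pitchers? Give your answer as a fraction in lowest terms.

There are C(25,6) = 177100 possible selections.
Selections with no pitchers (all fielders): C(10,6) = 210.
Probability = 210/177100 = 3/2530.

3/2530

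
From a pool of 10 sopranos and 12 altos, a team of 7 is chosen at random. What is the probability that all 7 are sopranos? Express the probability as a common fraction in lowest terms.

5/7106

There are C(22,7) = 170544 possible selections.
Selections with all sopranos: C(10,7) = 120.
Probability = 120/170544 = 5/7106.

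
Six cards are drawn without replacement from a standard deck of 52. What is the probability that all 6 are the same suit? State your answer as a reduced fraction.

66/195755

There are C(52,6) = 20358520 possible 6-card hands.
Hands of one suit: 4 suits × C(13,6) = 4·1716 = 6864.
Probability = 6864/20358520 = 66/195755.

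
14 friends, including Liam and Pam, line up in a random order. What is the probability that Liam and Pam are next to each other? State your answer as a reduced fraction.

1/7

There are 14! = 87178291200 arrangements.
Treat Liam and Pam as a block: 13! arrangements of the blocks × 2 orders within the block = 2·6227020800 = 12454041600.
Probability = 12454041600/87178291200 = 1/7.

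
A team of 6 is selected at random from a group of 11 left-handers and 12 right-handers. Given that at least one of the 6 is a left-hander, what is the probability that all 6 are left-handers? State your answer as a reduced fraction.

Work in counts. Selections with at least one left-hander: C(23,6) − C(12,6) = 100947 − 924 = 100023.
Of those, selections where all 6 are left-handers: C(11,6) = 462.
Conditional probability = 462/100023 = 2/433.

2/433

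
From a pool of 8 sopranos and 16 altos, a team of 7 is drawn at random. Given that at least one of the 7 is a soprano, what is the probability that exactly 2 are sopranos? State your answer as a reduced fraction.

15288/41833

Work in counts. Selections with at least one soprano: C(24,7) − C(16,7) = 346104 − 11440 = 334664.
Of those, selections where exactly 2 are sopranos: C(8,2)·C(16,5) = 28·4368 = 122304.
Conditional probability = 122304/334664 = 15288/41833.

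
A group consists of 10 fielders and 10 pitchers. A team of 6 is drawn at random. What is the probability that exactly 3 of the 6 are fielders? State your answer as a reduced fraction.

120/323

The sample space is all 6-subsets of the 20: C(20,6) = 38760.
Selections with exactly 3 fielders: choose 3 of the 10 fielders and 3 of the 10 pitchers, C(10,3)·C(10,3) = 120·120 = 14400.
Probability = 14400/38760 = 120/323.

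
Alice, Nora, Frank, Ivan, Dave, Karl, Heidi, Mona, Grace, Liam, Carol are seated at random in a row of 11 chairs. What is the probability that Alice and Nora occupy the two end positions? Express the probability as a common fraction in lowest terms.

There are 11! = 39916800 arrangements.
Place Alice and Nora at the ends in 2 ways, arrange the remaining 9 in 9! = 362880 ways: 2·362880 = 725760.
Probability = 725760/39916800 = 1/55.

1/55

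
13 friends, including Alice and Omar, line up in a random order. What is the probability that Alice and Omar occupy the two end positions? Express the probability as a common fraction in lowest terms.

There are 13! = 6227020800 arrangements.
Place Alice and Omar at the ends in 2 ways, arrange the remaining 11 in 11! = 39916800 ways: 2·39916800 = 79833600.
Probability = 79833600/6227020800 = 1/78.

1/78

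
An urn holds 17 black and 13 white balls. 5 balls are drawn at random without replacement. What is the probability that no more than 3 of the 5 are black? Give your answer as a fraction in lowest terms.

193/261

There are C(30,5) = 142506 ways to choose the 5.
Count the complement (more than 3 black): C(17,4)·C(13,1) + C(17,5)·C(13,0) = 30940 + 6188 = 37128.
Probability = 1 − 37128/142506 = 105378/142506 = 193/261.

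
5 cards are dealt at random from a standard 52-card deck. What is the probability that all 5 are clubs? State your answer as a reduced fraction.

33/66640

There are C(52,5) = 2598960 possible 5-card hands.
Hands that are all clubs: C(13,5) = 1287.
Probability = 1287/2598960 = 33/66640.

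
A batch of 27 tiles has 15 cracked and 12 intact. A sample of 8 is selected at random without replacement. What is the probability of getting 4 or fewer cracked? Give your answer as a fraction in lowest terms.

178/345

There are C(27,8) = 2220075 ways to choose the 8.
Count the complement (more than 4 cracked): C(15,5)·C(12,3) + C(15,6)·C(12,2) + C(15,7)·C(12,1) + C(15,8)·C(12,0) = 660660 + 330330 + 77220 + 6435 = 1074645.
Probability = 1 − 1074645/2220075 = 1145430/2220075 = 178/345.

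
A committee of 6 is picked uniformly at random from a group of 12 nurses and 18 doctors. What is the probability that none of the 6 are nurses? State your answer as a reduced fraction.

68/2175

There are C(30,6) = 593775 possible selections.
Selections with no nurses (all doctors): C(18,6) = 18564.
Probability = 18564/593775 = 68/2175.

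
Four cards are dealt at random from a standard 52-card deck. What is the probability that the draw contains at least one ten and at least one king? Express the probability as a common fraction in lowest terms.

1332/20825

There are C(52,4) = 270725 possible draws.
By inclusion-exclusion on the complements, draws missing all tens or all kings: C(48,4) + C(48,4) − C(44,4) = 194580 + 194580 − 135751 = 253409.
So draws with at least one of each: 270725 − 253409 = 17316, probability 17316/270725 = 1332/20825.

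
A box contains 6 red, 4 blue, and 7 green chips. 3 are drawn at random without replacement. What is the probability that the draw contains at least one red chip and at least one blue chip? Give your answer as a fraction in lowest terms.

There are C(17,3) = 680 possible draws.
By inclusion-exclusion on the complements, draws missing all red or all blue: C(11,3) + C(13,3) − C(7,3) = 165 + 286 − 35 = 416.
So draws with at least one of each: 680 − 416 = 264, probability 264/680 = 33/85.

33/85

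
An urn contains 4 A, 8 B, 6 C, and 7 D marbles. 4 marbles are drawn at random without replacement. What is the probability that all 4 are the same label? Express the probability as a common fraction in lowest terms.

There are C(25,4) = 12650 ways to draw 4 marbles.
All same label: C(4,4) + C(8,4) + C(6,4) + C(7,4) = 1 + 70 + 15 + 35 = 121.
Probability = 121/12650 = 11/1150.

11/1150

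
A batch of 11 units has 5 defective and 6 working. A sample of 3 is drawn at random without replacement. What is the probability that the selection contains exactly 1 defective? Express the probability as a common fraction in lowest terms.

Total number of selections: C(11,3) = 165.
Selections with exactly 1 defective: choose 1 of the 5 defective and 2 of the 6 working, C(5,1)·C(6,2) = 5·15 = 75.
Probability = 75/165 = 5/11.

5/11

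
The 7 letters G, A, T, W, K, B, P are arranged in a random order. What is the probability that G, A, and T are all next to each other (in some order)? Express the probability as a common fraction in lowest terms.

There are 7! = 5040 arrangements.
Treat the three as one block: 5! placements × 3! orders within the block = 120·6 = 720.
Probability = 720/5040 = 1/7.

1/7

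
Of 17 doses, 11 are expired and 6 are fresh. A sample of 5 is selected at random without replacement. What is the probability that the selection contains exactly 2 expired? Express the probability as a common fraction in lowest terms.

275/1547

There are C(17,5) = 6188 ways to choose 5 from 17.
Selections with exactly 2 expired: choose 2 of the 11 expired and 3 of the 6 fresh, C(11,2)·C(6,3) = 55·20 = 1100.
Probability = 1100/6188 = 275/1547.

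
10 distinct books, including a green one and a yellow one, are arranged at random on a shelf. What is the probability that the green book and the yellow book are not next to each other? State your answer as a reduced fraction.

4/5

There are 10! = 3628800 arrangements.
Arrangements with the green book and the yellow book adjacent: 2·9! = 725760.
So not adjacent: 3628800 − 725760 = 2903040, probability 2903040/3628800 = 4/5.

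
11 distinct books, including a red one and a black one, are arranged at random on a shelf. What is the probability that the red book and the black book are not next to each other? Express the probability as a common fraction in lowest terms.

There are 11! = 39916800 arrangements.
Arrangements with the red book and the black book adjacent: 2·10! = 7257600.
So not adjacent: 39916800 − 7257600 = 32659200, probability 32659200/39916800 = 9/11.

9/11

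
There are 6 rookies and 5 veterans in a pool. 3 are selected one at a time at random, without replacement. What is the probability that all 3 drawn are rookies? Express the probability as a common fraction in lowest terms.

Multiply the conditional probabilities at each draw: 6/11 · 5/10 · 4/9 = 120/990 = 4/33.

4/33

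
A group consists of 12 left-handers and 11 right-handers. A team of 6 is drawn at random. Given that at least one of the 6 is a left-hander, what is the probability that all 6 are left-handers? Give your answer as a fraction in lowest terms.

Work in counts. Selections with at least one left-hander: C(23,6) − C(11,6) = 100947 − 462 = 100485.
Of those, selections where all 6 are left-handers: C(12,6) = 924.
Conditional probability = 924/100485 = 4/435.

4/435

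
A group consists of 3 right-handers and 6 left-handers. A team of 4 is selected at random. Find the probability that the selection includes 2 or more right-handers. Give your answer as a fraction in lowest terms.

Total selections: C(9,4) = 126.
Favorable selections (2 or more right-handers): C(3,2)·C(6,2) + C(3,3)·C(6,1) = 45 + 6 = 51.
Probability = 51/126 = 17/42.

17/42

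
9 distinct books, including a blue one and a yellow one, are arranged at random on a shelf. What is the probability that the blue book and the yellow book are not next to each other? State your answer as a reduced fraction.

7/9

There are 9! = 362880 arrangements.
Arrangements with the blue book and the yellow book adjacent: 2·8! = 80640.
So not adjacent: 362880 − 80640 = 282240, probability 282240/362880 = 7/9.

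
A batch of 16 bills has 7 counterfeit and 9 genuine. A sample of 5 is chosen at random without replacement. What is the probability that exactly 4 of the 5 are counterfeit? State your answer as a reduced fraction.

The sample space is all 5-subsets of the 16: C(16,5) = 4368.
Selections with exactly 4 counterfeit: choose 4 of the 7 counterfeit and 1 of the 9 genuine, C(7,4)·C(9,1) = 35·9 = 315.
Probability = 315/4368 = 15/208.

15/208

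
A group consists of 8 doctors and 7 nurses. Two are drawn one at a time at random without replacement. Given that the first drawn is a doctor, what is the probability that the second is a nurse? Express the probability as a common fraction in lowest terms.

After removing one doctor, 14 remain: 7 doctors and 7 nurses.
So the probability the next is a nurse is 7/14 = 1/2.

1/2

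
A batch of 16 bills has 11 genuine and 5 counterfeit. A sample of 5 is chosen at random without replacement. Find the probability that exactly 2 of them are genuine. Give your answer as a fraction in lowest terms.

Total number of selections: C(16,5) = 4368.
Selections with exactly 2 genuine: choose 2 of the 11 genuine and 3 of the 5 counterfeit, C(11,2)·C(5,3) = 55·10 = 550.
Probability = 550/4368 = 275/2184.

275/2184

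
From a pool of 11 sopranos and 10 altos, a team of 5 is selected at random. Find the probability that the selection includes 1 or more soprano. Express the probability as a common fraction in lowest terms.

319/323

There are C(21,5) = 20349 ways to choose the 5.
The complement is all 5 are altos: C(10,5) = 252.
Probability = 1 − 252/20349 = 20097/20349 = 319/323.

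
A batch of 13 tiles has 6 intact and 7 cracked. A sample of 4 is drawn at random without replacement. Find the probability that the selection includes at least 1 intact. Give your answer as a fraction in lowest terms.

136/143

Total selections: C(13,4) = 715.
Favorable selections (at least 1 intact): C(6,1)·C(7,3) + C(6,2)·C(7,2) + C(6,3)·C(7,1) + C(6,4)·C(7,0) = 210 + 315 + 140 + 15 = 680.
Probability = 680/715 = 136/143.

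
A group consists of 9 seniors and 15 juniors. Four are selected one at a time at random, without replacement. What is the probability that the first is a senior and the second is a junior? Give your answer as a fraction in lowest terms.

Multiply the conditional probabilities at each draw: 9/24 · 15/23 = 135/552 = 45/184.

45/184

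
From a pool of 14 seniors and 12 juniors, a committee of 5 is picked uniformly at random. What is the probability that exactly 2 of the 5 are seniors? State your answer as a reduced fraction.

7/23

Total number of selections: C(26,5) = 65780.
Selections with exactly 2 seniors: choose 2 of the 14 seniors and 3 of the 12 juniors, C(14,2)·C(12,3) = 91·220 = 20020.
Probability = 20020/65780 = 7/23.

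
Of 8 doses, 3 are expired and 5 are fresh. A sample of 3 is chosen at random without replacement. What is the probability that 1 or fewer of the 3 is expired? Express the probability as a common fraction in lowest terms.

Total selections: C(8,3) = 56.
Favorable selections (1 or fewer expired): C(3,0)·C(5,3) + C(3,1)·C(5,2) = 10 + 30 = 40.
Probability = 40/56 = 5/7.

5/7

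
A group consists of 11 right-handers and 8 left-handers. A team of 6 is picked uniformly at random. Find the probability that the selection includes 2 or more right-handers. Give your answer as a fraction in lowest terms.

There are C(19,6) = 27132 ways to choose the 6.
Count the complement (fewer than 2 right-handers): C(11,0)·C(8,6) + C(11,1)·C(8,5) = 28 + 616 = 644.
Probability = 1 − 644/27132 = 26488/27132 = 946/969.

946/969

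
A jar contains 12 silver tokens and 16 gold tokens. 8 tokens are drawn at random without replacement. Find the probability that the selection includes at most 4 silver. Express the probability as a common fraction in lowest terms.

Total selections: C(28,8) = 3108105.
Favorable selections (at most 4 silver): C(12,0)·C(16,8) + C(12,1)·C(16,7) + C(12,2)·C(16,6) + C(12,3)·C(16,5) + C(12,4)·C(16,4) = 12870 + 137280 + 528528 + 960960 + 900900 = 2540538.
Probability = 2540538/3108105 = 94/115.

94/115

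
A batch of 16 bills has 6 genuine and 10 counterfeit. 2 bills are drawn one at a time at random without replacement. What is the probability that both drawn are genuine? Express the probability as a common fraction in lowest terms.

1/8

Multiply the conditional probabilities at each draw: 6/16 · 5/15 = 30/240 = 1/8.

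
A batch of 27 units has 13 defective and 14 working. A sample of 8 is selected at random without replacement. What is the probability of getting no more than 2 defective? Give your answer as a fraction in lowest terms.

Total selections: C(27,8) = 2220075.
Favorable selections (no more than 2 defective): C(13,0)·C(14,8) + C(13,1)·C(14,7) + C(13,2)·C(14,6) = 3003 + 44616 + 234234 = 281853.
Probability = 281853/2220075 = 73/575.

73/575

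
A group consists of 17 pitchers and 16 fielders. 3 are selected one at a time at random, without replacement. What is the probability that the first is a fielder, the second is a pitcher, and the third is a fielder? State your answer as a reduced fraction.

85/682

Multiply the conditional probabilities at each draw: 16/33 · 17/32 · 15/31 = 4080/32736 = 85/682.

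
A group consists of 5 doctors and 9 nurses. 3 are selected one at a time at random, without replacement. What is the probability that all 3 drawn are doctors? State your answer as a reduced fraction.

5/182

Multiply the conditional probabilities at each draw: 5/14 · 4/13 · 3/12 = 60/2184 = 5/182.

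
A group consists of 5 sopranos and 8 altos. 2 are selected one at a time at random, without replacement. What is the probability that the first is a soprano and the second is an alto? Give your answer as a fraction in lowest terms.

Multiply the conditional probabilities at each draw: 5/13 · 8/12 = 40/156 = 10/39.

10/39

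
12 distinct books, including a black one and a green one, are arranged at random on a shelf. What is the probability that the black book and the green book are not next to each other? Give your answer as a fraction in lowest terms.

There are 12! = 479001600 arrangements.
Arrangements with the black book and the green book adjacent: 2·11! = 79833600.
So not adjacent: 479001600 − 79833600 = 399168000, probability 399168000/479001600 = 5/6.

5/6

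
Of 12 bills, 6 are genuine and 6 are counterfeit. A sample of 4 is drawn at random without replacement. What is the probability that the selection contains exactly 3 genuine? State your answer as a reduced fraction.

Total number of selections: C(12,4) = 495.
Selections with exactly 3 genuine: choose 3 of the 6 genuine and 1 of the 6 counterfeit, C(6,3)·C(6,1) = 20·6 = 120.
Probability = 120/495 = 8/33.

8/33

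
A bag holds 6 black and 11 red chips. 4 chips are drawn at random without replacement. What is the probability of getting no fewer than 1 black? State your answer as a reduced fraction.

There are C(17,4) = 2380 ways to choose the 4.
Favorable selections (no fewer than 1 black): C(6,1)·C(11,3) + C(6,2)·C(11,2) + C(6,3)·C(11,1) + C(6,4)·C(11,0) = 990 + 825 + 220 + 15 = 2050.
Probability = 2050/2380 = 205/238.

205/238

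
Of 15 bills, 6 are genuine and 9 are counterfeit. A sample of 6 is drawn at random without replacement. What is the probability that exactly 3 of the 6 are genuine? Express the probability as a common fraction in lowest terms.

The sample space is all 6-subsets of the 15: C(15,6) = 5005.
Selections with exactly 3 genuine: choose 3 of the 6 genuine and 3 of the 9 counterfeit, C(6,3)·C(9,3) = 20·84 = 1680.
Probability = 1680/5005 = 48/143.

48/143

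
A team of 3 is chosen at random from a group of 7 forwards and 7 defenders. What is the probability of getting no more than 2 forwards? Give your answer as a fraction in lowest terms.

Total selections: C(14,3) = 364.
Favorable selections (no more than 2 forwards): C(7,0)·C(7,3) + C(7,1)·C(7,2) + C(7,2)·C(7,1) = 35 + 147 + 147 = 329.
Probability = 329/364 = 47/52.

47/52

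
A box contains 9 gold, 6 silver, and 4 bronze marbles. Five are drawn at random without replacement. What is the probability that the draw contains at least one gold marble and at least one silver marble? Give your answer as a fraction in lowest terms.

59/68

There are C(19,5) = 11628 possible draws.
By inclusion-exclusion on the complements, draws missing all gold or all silver: C(10,5) + C(13,5) − C(4,5) = 252 + 1287 − 0 = 1539.
So draws with at least one of each: 11628 − 1539 = 10089, probability 10089/11628 = 59/68.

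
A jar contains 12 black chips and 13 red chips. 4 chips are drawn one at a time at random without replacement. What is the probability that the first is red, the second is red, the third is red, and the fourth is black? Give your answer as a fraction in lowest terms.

Multiply the conditional probabilities at each draw: 13/25 · 12/24 · 11/23 · 12/22 = 20592/303600 = 39/575.

39/575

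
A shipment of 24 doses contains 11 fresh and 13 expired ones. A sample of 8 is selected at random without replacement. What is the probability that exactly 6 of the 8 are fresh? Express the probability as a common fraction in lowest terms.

The sample space is all 8-subsets of the 24: C(24,8) = 735471.
Selections with exactly 6 fresh: choose 6 of the 11 fresh and 2 of the 13 expired, C(11,6)·C(13,2) = 462·78 = 36036.
Probability = 36036/735471 = 364/7429.

364/7429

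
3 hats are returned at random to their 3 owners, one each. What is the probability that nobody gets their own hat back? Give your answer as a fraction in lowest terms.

There are 3! = 6 assignments.
By inclusion-exclusion, assignments with no fixed points: C(3,0)·3! − C(3,1)·2! + C(3,2)·1! − C(3,3)·0! = 2.
Probability = 2/6 = 1/3.

1/3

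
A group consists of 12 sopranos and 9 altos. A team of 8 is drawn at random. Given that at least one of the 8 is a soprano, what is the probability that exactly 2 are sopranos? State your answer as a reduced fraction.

616/22609

Work in counts. Selections with at least one soprano: C(21,8) − C(9,8) = 203490 − 9 = 203481.
Of those, selections where exactly 2 are sopranos: C(12,2)·C(9,6) = 66·84 = 5544.
Conditional probability = 5544/203481 = 616/22609.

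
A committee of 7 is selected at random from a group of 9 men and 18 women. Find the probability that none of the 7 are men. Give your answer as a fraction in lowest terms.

136/3795

There are C(27,7) = 888030 possible selections.
Selections with no men (all women): C(18,7) = 31824.
Probability = 31824/888030 = 136/3795.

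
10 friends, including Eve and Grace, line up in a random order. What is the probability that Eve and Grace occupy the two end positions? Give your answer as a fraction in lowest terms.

There are 10! = 3628800 arrangements.
Place Eve and Grace at the ends in 2 ways, arrange the remaining 8 in 8! = 40320 ways: 2·40320 = 80640.
Probability = 80640/3628800 = 1/45.

1/45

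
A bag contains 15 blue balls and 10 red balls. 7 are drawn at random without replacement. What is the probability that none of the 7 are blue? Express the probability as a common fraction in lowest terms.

There are C(25,7) = 480700 possible selections.
Selections with no blue (all red): C(10,7) = 120.
Probability = 120/480700 = 6/24035.

6/24035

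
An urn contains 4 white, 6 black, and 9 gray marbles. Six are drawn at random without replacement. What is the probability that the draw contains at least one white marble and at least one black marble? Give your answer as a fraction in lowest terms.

20495/27132

There are C(19,6) = 27132 possible draws.
By inclusion-exclusion on the complements, draws missing all white or all black: C(15,6) + C(13,6) − C(9,6) = 5005 + 1716 − 84 = 6637.
So draws with at least one of each: 27132 − 6637 = 20495, probability 20495/27132.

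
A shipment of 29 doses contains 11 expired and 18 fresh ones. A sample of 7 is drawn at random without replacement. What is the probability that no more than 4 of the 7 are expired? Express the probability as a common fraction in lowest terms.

123454/130065

There are C(29,7) = 1560780 ways to choose the 7.
Favorable selections (no more than 4 expired): C(11,0)·C(18,7) + C(11,1)·C(18,6) + C(11,2)·C(18,5) + C(11,3)·C(18,4) + C(11,4)·C(18,3) = 31824 + 204204 + 471240 + 504900 + 269280 = 1481448.
Probability = 1481448/1560780 = 123454/130065.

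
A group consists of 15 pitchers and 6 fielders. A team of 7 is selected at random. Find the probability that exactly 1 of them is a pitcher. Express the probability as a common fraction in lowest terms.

The sample space is all 7-subsets of the 21: C(21,7) = 116280.
Selections with exactly 1 pitcher: choose 1 of the 15 pitchers and 6 of the 6 fielders, C(15,1)·C(6,6) = 15·1 = 15.
Probability = 15/116280 = 1/7752.

1/7752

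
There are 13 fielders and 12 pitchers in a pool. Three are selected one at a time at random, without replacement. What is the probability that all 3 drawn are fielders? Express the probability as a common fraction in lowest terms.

143/1150

Multiply the conditional probabilities at each draw: 13/25 · 12/24 · 11/23 = 1716/13800 = 143/1150.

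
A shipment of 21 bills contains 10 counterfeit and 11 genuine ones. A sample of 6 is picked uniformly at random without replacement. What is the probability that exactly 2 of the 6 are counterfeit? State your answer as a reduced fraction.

2475/9044

The sample space is all 6-subsets of the 21: C(21,6) = 54264.
Selections with exactly 2 counterfeit: choose 2 of the 10 counterfeit and 4 of the 11 genuine, C(10,2)·C(11,4) = 45·330 = 14850.
Probability = 14850/54264 = 2475/9044.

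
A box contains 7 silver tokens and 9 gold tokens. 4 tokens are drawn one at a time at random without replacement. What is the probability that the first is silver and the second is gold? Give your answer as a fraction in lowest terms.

Multiply the conditional probabilities at each draw: 7/16 · 9/15 = 63/240 = 21/80.

21/80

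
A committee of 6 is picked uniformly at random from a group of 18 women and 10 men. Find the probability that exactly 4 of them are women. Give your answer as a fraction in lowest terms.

Total number of selections: C(28,6) = 376740.
Selections with exactly 4 women: choose 4 of the 18 women and 2 of the 10 men, C(18,4)·C(10,2) = 3060·45 = 137700.
Probability = 137700/376740 = 765/2093.

765/2093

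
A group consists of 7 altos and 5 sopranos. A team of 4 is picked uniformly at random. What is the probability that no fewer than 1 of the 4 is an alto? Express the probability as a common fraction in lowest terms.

98/99

Total selections: C(12,4) = 495.
The complement is all 4 are sopranos: C(5,4) = 5.
Probability = 1 − 5/495 = 490/495 = 98/99.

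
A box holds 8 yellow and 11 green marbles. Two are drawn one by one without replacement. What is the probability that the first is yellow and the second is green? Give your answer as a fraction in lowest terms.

44/171

Multiply the conditional probabilities at each draw: 8/19 · 11/18 = 88/342 = 44/171.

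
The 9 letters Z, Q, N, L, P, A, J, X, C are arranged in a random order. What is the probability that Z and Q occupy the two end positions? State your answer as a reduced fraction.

1/36

There are 9! = 362880 arrangements.
Place Z and Q at the ends in 2 ways, arrange the remaining 7 in 7! = 5040 ways: 2·5040 = 10080.
Probability = 10080/362880 = 1/36.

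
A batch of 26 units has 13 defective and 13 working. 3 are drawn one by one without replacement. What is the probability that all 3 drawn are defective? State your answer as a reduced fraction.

Multiply the conditional probabilities at each draw: 13/26 · 12/25 · 11/24 = 1716/15600 = 11/100.

11/100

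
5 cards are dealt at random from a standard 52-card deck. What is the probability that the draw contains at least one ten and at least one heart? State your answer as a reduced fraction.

There are C(52,5) = 2598960 possible draws.
By inclusion-exclusion on the complements, draws missing all tens or all hearts: C(48,5) + C(39,5) − C(36,5) = 1712304 + 575757 − 376992 = 1911069.
So draws with at least one of each: 2598960 − 1911069 = 687891, probability 687891/2598960 = 229297/866320.

229297/866320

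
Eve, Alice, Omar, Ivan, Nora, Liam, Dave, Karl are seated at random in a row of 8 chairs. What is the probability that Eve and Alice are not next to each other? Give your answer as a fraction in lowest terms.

There are 8! = 40320 arrangements.
Arrangements with Eve and Alice adjacent: 2·7! = 10080.
So not adjacent: 40320 − 10080 = 30240, probability 30240/40320 = 3/4.

3/4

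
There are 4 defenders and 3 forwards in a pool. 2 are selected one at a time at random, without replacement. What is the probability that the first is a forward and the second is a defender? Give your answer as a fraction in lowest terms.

Multiply the conditional probabilities at each draw: 3/7 · 4/6 = 12/42 = 2/7.

2/7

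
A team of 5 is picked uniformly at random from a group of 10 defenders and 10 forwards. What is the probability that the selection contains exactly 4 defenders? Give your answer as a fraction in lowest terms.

There are C(20,5) = 15504 ways to choose 5 from 20.
Selections with exactly 4 defenders: choose 4 of the 10 defenders and 1 of the 10 forwards, C(10,4)·C(10,1) = 210·10 = 2100.
Probability = 2100/15504 = 175/1292.

175/1292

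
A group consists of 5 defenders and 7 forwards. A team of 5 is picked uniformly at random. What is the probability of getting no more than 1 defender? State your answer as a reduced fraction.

49/198

There are C(12,5) = 792 ways to choose the 5.
Favorable selections (no more than 1 defender): C(5,0)·C(7,5) + C(5,1)·C(7,4) = 21 + 175 = 196.
Probability = 196/792 = 49/198.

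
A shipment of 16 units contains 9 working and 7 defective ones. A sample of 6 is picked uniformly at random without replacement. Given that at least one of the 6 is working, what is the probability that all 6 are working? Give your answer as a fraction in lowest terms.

4/381

Work in counts. Selections with at least one working: C(16,6) − C(7,6) = 8008 − 7 = 8001.
Of those, selections where all 6 are working: C(9,6) = 84.
Conditional probability = 84/8001 = 4/381.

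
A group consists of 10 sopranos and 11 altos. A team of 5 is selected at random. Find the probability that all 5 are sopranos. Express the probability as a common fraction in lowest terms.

4/323

There are C(21,5) = 20349 possible selections.
Selections with all sopranos: C(10,5) = 252.
Probability = 252/20349 = 4/323.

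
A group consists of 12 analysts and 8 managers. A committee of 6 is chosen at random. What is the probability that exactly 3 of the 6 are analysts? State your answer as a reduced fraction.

308/969

The sample space is all 6-subsets of the 20: C(20,6) = 38760.
Selections with exactly 3 analysts: choose 3 of the 12 analysts and 3 of the 8 managers, C(12,3)·C(8,3) = 220·56 = 12320.
Probability = 12320/38760 = 308/969.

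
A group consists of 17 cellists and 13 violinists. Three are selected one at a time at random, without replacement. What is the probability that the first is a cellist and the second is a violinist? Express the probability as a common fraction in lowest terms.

221/870

Multiply the conditional probabilities at each draw: 17/30 · 13/29 = 221/870.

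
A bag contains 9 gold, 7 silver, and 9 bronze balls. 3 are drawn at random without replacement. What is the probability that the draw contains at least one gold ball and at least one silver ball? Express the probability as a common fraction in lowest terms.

252/575

There are C(25,3) = 2300 possible draws.
By inclusion-exclusion on the complements, draws missing all gold or all silver: C(16,3) + C(18,3) − C(9,3) = 560 + 816 − 84 = 1292.
So draws with at least one of each: 2300 − 1292 = 1008, probability 1008/2300 = 252/575.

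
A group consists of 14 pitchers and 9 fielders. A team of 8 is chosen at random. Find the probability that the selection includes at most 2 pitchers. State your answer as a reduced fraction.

Total selections: C(23,8) = 490314.
Favorable selections (at most 2 pitchers): C(14,0)·C(9,8) + C(14,1)·C(9,7) + C(14,2)·C(9,6) = 9 + 504 + 7644 = 8157.
Probability = 8157/490314 = 2719/163438.

2719/163438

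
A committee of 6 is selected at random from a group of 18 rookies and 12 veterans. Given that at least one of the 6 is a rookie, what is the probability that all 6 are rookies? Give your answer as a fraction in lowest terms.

Work in counts. Selections with at least one rookie: C(30,6) − C(12,6) = 593775 − 924 = 592851.
Of those, selections where all 6 are rookies: C(18,6) = 18564.
Conditional probability = 18564/592851 = 884/28231.

884/28231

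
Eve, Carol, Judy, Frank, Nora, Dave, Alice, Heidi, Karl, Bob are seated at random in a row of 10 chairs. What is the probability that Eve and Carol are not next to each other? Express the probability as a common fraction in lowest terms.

There are 10! = 3628800 arrangements.
Arrangements with Eve and Carol adjacent: 2·9! = 725760.
So not adjacent: 3628800 − 725760 = 2903040, probability 2903040/3628800 = 4/5.

4/5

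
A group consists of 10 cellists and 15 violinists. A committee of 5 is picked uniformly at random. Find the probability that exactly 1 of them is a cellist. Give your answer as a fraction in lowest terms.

65/253

The sample space is all 5-subsets of the 25: C(25,5) = 53130.
Selections with exactly 1 cellist: choose 1 of the 10 cellists and 4 of the 15 violinists, C(10,1)·C(15,4) = 10·1365 = 13650.
Probability = 13650/53130 = 65/253.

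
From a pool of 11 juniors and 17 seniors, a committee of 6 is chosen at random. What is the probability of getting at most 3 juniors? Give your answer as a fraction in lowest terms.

2074/2415

There are C(28,6) = 376740 ways to choose the 6.
Count the complement (more than 3 juniors): C(11,4)·C(17,2) + C(11,5)·C(17,1) + C(11,6)·C(17,0) = 44880 + 7854 + 462 = 53196.
Probability = 1 − 53196/376740 = 323544/376740 = 2074/2415.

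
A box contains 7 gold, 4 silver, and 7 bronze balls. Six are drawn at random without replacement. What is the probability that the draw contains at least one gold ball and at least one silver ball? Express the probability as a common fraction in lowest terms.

83/102

There are C(18,6) = 18564 possible draws.
By inclusion-exclusion on the complements, draws missing all gold or all silver: C(11,6) + C(14,6) − C(7,6) = 462 + 3003 − 7 = 3458.
So draws with at least one of each: 18564 − 3458 = 15106, probability 15106/18564 = 83/102.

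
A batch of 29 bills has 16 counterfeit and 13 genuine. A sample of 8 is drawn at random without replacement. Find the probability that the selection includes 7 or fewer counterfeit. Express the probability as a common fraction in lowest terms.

There are C(29,8) = 4292145 ways to choose the 8.
The complement is exactly 8 counterfeit: C(16,8)·C(13,0) = 12870.
Probability = 1 − 12870/4292145 = 4279275/4292145 = 665/667.

665/667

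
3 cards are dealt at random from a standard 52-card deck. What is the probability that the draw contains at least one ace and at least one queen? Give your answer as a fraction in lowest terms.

188/5525

There are C(52,3) = 22100 possible draws.
By inclusion-exclusion on the complements, draws missing all aces or all queens: C(48,3) + C(48,3) − C(44,3) = 17296 + 17296 − 13244 = 21348.
So draws with at least one of each: 22100 − 21348 = 752, probability 752/22100 = 188/5525.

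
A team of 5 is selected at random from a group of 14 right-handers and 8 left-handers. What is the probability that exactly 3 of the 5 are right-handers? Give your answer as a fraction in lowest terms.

728/1881

The sample space is all 5-subsets of the 22: C(22,5) = 26334.
Selections with exactly 3 right-handers: choose 3 of the 14 right-handers and 2 of the 8 left-handers, C(14,3)·C(8,2) = 364·28 = 10192.
Probability = 10192/26334 = 728/1881.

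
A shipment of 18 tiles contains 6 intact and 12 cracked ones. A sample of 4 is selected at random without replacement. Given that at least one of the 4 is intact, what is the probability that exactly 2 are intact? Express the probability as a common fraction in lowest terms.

22/57

Work in counts. Selections with at least one intact: C(18,4) − C(12,4) = 3060 − 495 = 2565.
Of those, selections where exactly 2 are intact: C(6,2)·C(12,2) = 15·66 = 990.
Conditional probability = 990/2565 = 22/57.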